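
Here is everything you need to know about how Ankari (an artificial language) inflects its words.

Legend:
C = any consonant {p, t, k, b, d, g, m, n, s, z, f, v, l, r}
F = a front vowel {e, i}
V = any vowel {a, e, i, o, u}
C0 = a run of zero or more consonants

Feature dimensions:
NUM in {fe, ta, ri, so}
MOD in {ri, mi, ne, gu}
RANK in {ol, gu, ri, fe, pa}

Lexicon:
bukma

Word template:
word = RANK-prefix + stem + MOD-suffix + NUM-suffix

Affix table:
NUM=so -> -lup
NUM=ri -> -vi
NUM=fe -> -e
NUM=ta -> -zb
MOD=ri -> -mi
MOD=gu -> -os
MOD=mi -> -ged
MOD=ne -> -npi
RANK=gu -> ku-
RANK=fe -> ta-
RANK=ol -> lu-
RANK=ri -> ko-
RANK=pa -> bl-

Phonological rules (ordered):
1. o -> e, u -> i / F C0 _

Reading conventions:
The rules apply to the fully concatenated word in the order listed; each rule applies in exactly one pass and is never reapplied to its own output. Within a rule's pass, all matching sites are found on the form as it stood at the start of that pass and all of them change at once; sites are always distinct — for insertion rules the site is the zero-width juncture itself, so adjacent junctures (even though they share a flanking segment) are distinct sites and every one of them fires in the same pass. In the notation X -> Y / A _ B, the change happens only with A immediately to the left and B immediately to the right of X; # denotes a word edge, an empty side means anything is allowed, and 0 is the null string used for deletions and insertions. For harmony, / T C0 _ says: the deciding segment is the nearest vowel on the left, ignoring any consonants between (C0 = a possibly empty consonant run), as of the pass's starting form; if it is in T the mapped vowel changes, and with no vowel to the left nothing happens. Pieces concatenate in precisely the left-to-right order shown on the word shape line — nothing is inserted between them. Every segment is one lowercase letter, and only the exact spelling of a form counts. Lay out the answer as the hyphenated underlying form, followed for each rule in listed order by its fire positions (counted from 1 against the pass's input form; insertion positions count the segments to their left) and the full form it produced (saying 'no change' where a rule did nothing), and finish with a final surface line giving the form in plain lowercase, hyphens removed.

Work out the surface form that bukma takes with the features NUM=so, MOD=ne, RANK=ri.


underlying: ko-bukma-npi-lup
1. o -> e, u -> i / F C0 _: fires at position(s) 12: kobukmanpilip
surface: kobukmanpilip


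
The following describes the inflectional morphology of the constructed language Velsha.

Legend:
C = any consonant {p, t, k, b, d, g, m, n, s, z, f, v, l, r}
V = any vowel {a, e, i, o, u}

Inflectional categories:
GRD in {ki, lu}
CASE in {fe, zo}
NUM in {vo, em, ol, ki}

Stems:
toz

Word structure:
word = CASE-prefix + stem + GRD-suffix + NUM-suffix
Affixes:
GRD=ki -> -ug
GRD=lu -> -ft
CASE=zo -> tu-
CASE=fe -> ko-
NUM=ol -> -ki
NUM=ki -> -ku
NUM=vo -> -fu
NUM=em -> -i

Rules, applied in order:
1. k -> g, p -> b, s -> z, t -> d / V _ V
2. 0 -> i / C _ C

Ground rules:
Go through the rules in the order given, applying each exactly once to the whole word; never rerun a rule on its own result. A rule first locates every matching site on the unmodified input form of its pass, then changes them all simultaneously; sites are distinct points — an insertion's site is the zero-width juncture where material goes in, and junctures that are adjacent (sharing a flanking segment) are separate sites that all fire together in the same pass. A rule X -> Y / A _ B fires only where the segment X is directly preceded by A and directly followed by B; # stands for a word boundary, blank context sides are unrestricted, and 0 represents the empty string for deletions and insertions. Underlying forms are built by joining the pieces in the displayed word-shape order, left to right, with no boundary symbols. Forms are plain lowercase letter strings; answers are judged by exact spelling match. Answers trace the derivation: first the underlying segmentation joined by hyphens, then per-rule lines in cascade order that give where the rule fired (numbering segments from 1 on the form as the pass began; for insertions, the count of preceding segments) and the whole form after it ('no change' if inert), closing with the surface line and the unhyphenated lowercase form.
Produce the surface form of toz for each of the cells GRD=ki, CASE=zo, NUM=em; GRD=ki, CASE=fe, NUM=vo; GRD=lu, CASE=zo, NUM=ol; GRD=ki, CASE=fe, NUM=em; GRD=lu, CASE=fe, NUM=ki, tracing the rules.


cell GRD=ki, CASE=zo, NUM=em:
underlying: tu-toz-ug-i
1. k -> g, p -> b, s -> z, t -> d / V _ V: fires at position(s) 3: tudozugi
2. 0 -> i / C _ C: no change
surface: tudozugi

cell GRD=ki, CASE=fe, NUM=vo:
underlying: ko-toz-ug-fu
1. k -> g, p -> b, s -> z, t -> d / V _ V: fires at position(s) 3: kodozugfu
2. 0 -> i / C _ C: inserts after position(s) 7: kodozugifu
surface: kodozugifu

cell GRD=lu, CASE=zo, NUM=ol:
underlying: tu-toz-ft-ki
1. k -> g, p -> b, s -> z, t -> d / V _ V: fires at position(s) 3: tudozftki
2. 0 -> i / C _ C: inserts after position(s) 5, 6, 7: tudozifitiki
surface: tudozifitiki

cell GRD=ki, CASE=fe, NUM=em:
underlying: ko-toz-ug-i
1. k -> g, p -> b, s -> z, t -> d / V _ V: fires at position(s) 3: kodozugi
2. 0 -> i / C _ C: no change
surface: kodozugi

cell GRD=lu, CASE=fe, NUM=ki:
underlying: ko-toz-ft-ku
1. k -> g, p -> b, s -> z, t -> d / V _ V: fires at position(s) 3: kodozftku
2. 0 -> i / C _ C: inserts after position(s) 5, 6, 7: kodozifitiku
surface: kodozifitiku


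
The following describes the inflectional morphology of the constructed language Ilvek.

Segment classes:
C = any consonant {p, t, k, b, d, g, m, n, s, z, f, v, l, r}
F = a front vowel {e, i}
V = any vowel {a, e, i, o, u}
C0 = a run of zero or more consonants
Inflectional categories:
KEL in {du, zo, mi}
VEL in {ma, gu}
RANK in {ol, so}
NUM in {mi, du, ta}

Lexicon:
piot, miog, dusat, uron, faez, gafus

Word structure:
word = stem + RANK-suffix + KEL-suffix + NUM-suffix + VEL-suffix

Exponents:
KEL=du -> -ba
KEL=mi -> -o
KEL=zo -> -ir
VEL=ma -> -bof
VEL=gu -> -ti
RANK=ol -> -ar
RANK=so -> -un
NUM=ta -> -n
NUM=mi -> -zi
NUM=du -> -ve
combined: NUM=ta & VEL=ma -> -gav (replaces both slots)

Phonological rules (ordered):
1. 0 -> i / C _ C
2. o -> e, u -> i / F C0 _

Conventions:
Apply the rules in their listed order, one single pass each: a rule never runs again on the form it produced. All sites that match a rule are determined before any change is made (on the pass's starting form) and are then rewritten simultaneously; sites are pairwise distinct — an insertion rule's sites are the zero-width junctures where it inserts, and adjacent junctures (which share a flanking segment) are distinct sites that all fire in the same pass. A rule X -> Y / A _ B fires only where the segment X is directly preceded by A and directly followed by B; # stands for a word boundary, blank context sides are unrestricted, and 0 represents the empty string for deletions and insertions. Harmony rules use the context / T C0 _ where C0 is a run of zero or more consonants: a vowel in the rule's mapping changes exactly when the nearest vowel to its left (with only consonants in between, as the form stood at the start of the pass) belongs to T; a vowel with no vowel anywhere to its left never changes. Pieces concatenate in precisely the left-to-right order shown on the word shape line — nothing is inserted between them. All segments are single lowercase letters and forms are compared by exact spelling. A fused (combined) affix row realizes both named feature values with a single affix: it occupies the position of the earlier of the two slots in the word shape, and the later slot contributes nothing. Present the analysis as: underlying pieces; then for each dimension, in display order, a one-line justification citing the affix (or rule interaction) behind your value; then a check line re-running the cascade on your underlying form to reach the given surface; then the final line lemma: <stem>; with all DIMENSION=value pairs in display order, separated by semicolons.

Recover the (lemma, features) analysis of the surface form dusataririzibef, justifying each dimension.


underlying: dusat-ar-ir-zi-bof
KEL=zo - signalled by the affix -ir
VEL=ma - signalled by the affix -bof
RANK=ol - signalled by the affix -ar
NUM=mi - signalled by the affix -zi
check: dusatarirzibof -> dusataririzibof -> dusataririzibef
lemma: dusat; KEL=zo; VEL=ma; RANK=ol; NUM=mi


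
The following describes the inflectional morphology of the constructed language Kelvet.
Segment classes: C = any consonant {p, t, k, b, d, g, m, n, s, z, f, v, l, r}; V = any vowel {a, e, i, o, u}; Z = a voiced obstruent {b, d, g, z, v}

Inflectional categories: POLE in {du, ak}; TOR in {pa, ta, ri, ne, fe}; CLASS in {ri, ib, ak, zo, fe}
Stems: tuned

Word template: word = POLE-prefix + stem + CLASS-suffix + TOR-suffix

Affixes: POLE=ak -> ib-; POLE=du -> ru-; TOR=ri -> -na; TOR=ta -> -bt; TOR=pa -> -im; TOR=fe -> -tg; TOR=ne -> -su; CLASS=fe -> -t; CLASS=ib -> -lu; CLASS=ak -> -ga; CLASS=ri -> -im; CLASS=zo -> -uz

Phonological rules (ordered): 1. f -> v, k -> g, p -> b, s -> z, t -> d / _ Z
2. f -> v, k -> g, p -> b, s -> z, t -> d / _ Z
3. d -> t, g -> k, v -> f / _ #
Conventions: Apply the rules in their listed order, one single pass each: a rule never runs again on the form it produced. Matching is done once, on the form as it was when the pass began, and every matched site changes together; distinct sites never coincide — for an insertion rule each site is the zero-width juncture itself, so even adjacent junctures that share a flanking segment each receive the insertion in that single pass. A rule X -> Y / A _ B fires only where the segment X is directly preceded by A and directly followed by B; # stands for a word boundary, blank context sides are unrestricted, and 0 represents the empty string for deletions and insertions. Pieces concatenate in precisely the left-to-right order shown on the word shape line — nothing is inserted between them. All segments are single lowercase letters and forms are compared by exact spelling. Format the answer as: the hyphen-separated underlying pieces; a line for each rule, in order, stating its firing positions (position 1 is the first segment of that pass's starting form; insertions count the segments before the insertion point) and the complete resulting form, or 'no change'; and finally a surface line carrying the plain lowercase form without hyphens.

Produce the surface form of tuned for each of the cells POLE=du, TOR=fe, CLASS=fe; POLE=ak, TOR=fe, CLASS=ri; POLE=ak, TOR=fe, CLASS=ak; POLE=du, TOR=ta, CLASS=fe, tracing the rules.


cell POLE=du, TOR=fe, CLASS=fe:
underlying: ru-tuned-t-tg
1. f -> v, k -> g, p -> b, s -> z, t -> d / _ Z: fires at position(s) 9: rutunedtdg
2. f -> v, k -> g, p -> b, s -> z, t -> d / _ Z: fires at position(s) 8: rutunedddg
3. d -> t, g -> k, v -> f / _ #: fires at position(s) 10: rutunedddk
surface: rutunedddk

cell POLE=ak, TOR=fe, CLASS=ri:
underlying: ib-tuned-im-tg
1. f -> v, k -> g, p -> b, s -> z, t -> d / _ Z: fires at position(s) 10: ibtunedimdg
2. f -> v, k -> g, p -> b, s -> z, t -> d / _ Z: no change
3. d -> t, g -> k, v -> f / _ #: fires at position(s) 11: ibtunedimdk
surface: ibtunedimdk

cell POLE=ak, TOR=fe, CLASS=ak:
underlying: ib-tuned-ga-tg
1. f -> v, k -> g, p -> b, s -> z, t -> d / _ Z: fires at position(s) 10: ibtunedgadg
2. f -> v, k -> g, p -> b, s -> z, t -> d / _ Z: no change
3. d -> t, g -> k, v -> f / _ #: fires at position(s) 11: ibtunedgadk
surface: ibtunedgadk

cell POLE=du, TOR=ta, CLASS=fe:
underlying: ru-tuned-t-bt
1. f -> v, k -> g, p -> b, s -> z, t -> d / _ Z: fires at position(s) 8: rutuneddbt
2. f -> v, k -> g, p -> b, s -> z, t -> d / _ Z: no change
3. d -> t, g -> k, v -> f / _ #: no change
surface: rutuneddbt


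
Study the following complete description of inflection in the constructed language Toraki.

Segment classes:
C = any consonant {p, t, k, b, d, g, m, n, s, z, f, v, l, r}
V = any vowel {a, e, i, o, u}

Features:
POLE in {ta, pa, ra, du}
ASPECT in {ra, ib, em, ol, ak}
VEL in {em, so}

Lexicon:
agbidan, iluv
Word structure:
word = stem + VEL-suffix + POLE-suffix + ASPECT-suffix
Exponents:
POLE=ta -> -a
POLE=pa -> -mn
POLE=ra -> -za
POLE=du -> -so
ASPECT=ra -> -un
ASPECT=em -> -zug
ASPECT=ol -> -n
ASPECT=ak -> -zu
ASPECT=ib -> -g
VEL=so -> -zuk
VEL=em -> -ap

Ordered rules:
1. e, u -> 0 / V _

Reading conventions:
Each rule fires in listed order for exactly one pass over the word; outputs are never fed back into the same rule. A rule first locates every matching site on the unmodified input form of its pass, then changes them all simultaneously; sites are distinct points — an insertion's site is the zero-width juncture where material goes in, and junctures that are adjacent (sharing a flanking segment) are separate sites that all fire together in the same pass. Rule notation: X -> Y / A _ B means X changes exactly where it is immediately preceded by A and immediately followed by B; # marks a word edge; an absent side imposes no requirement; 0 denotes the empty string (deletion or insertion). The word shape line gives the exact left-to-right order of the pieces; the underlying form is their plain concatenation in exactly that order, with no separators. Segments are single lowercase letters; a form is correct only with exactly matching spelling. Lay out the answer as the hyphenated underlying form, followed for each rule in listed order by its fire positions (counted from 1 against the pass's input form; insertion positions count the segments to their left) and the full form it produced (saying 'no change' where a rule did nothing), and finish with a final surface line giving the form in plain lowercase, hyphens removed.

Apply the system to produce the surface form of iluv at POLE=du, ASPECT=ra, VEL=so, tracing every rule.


underlying: iluv-zuk-so-un
1. e, u -> 0 / V _: fires at position(s) 10: iluvzukson
surface: iluvzukson


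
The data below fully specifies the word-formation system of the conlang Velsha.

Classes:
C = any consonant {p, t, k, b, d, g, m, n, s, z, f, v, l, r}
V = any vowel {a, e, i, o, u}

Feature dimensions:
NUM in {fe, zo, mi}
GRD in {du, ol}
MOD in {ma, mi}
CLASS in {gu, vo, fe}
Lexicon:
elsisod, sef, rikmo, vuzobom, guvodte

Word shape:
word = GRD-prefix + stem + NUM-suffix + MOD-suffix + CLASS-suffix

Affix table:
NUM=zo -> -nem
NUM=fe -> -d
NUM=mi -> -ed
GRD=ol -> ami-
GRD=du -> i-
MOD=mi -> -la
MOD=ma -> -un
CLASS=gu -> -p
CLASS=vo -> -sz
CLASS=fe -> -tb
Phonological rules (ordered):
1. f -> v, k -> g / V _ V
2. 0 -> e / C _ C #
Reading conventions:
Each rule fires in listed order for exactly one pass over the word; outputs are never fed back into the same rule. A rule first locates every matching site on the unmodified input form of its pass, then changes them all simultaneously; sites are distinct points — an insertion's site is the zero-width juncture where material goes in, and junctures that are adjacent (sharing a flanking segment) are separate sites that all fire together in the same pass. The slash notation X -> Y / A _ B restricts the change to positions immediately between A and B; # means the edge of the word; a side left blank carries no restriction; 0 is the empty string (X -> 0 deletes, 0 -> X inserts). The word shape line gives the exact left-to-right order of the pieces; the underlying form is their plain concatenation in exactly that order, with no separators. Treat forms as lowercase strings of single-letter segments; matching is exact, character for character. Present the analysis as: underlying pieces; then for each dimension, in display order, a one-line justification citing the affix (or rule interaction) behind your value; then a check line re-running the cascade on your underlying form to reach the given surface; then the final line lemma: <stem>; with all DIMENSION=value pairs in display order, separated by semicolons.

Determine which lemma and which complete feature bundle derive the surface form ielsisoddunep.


underlying: i-elsisod-d-un-p
NUM=fe - signalled by the affix -d
GRD=du - signalled by the affix i-
MOD=ma - signalled by the affix -un
CLASS=gu - signalled by the affix -p
check: ielsisoddunp -> ielsisoddunp -> ielsisoddunep
lemma: elsisod; NUM=fe; GRD=du; MOD=ma; CLASS=gu


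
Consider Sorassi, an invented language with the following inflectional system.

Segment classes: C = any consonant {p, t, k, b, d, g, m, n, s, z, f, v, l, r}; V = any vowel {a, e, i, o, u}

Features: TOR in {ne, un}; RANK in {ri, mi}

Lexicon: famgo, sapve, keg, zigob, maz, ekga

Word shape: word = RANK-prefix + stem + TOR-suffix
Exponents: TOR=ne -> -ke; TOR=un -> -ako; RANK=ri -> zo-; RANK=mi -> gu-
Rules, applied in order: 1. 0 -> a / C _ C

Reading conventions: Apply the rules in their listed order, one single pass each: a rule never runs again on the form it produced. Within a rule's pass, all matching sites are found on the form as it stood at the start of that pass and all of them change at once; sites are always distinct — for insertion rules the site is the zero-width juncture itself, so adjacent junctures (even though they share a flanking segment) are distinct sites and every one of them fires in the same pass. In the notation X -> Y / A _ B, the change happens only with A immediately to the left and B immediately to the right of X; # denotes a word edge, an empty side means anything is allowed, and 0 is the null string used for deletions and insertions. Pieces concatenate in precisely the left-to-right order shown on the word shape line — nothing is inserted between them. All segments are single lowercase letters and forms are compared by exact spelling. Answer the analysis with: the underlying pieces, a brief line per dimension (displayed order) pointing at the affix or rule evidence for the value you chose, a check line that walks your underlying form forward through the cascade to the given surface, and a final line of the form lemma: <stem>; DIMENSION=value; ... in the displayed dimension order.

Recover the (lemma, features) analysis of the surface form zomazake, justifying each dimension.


underlying: zo-maz-ke
TOR=ne - signalled by the affix -ke
RANK=ri - signalled by the affix zo-
check: zomazke -> zomazake
lemma: maz; TOR=ne; RANK=ri


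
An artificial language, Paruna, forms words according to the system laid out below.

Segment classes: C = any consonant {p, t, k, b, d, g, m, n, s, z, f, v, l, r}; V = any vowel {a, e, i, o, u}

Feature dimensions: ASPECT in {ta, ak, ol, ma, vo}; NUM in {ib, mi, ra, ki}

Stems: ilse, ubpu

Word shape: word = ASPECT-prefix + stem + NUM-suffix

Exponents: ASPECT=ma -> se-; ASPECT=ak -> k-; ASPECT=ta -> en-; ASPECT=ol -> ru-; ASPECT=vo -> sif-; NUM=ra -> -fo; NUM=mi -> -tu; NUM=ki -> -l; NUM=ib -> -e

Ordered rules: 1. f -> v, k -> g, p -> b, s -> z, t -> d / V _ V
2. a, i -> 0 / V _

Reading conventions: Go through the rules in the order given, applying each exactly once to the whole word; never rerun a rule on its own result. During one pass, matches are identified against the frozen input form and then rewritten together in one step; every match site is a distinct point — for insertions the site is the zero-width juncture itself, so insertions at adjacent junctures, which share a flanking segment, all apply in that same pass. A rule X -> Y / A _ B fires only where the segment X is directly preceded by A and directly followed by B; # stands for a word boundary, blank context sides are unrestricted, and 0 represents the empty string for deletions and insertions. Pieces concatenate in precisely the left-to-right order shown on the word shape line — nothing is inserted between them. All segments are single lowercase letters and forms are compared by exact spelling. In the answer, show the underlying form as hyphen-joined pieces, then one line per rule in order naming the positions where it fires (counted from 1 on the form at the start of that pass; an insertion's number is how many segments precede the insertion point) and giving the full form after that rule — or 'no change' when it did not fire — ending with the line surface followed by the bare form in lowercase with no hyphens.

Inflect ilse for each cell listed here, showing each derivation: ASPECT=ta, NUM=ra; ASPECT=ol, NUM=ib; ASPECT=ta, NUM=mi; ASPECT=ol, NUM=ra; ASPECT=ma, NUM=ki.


cell ASPECT=ta, NUM=ra:
underlying: en-ilse-fo
1. f -> v, k -> g, p -> b, s -> z, t -> d / V _ V: fires at position(s) 7: enilsevo
2. a, i -> 0 / V _: no change
surface: enilsevo

cell ASPECT=ol, NUM=ib:
underlying: ru-ilse-e
1. f -> v, k -> g, p -> b, s -> z, t -> d / V _ V: no change
2. a, i -> 0 / V _: fires at position(s) 3: rulsee
surface: rulsee

cell ASPECT=ta, NUM=mi:
underlying: en-ilse-tu
1. f -> v, k -> g, p -> b, s -> z, t -> d / V _ V: fires at position(s) 7: enilsedu
2. a, i -> 0 / V _: no change
surface: enilsedu

cell ASPECT=ol, NUM=ra:
underlying: ru-ilse-fo
1. f -> v, k -> g, p -> b, s -> z, t -> d / V _ V: fires at position(s) 7: ruilsevo
2. a, i -> 0 / V _: fires at position(s) 3: rulsevo
surface: rulsevo

cell ASPECT=ma, NUM=ki:
underlying: se-ilse-l
1. f -> v, k -> g, p -> b, s -> z, t -> d / V _ V: no change
2. a, i -> 0 / V _: fires at position(s) 3: selsel
surface: selsel


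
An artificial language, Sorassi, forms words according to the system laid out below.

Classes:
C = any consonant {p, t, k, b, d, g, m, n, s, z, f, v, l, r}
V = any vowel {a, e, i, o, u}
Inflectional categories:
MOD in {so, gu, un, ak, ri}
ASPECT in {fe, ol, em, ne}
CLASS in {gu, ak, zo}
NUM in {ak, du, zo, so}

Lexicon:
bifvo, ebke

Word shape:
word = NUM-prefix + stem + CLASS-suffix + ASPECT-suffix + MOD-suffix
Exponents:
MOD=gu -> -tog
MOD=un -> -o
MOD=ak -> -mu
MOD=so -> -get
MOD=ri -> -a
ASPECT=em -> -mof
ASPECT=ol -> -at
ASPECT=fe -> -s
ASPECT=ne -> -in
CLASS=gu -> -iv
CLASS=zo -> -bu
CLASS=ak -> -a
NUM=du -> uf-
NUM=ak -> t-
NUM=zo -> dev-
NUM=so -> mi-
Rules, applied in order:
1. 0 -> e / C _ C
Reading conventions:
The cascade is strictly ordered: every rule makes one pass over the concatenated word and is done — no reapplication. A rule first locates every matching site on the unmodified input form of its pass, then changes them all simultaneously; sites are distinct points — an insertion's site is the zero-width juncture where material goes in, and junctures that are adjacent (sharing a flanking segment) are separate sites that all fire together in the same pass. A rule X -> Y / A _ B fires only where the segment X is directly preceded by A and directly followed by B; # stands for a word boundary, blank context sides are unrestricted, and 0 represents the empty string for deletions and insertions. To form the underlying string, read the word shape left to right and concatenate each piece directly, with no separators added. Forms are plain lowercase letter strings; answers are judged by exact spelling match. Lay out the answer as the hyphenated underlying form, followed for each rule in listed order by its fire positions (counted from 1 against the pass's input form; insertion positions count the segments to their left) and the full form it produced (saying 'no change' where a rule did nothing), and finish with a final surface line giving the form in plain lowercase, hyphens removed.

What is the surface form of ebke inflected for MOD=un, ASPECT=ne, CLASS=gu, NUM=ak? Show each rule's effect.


underlying: t-ebke-iv-in-o
1. 0 -> e / C _ C: inserts after position(s) 3: tebekeivino
surface: tebekeivino


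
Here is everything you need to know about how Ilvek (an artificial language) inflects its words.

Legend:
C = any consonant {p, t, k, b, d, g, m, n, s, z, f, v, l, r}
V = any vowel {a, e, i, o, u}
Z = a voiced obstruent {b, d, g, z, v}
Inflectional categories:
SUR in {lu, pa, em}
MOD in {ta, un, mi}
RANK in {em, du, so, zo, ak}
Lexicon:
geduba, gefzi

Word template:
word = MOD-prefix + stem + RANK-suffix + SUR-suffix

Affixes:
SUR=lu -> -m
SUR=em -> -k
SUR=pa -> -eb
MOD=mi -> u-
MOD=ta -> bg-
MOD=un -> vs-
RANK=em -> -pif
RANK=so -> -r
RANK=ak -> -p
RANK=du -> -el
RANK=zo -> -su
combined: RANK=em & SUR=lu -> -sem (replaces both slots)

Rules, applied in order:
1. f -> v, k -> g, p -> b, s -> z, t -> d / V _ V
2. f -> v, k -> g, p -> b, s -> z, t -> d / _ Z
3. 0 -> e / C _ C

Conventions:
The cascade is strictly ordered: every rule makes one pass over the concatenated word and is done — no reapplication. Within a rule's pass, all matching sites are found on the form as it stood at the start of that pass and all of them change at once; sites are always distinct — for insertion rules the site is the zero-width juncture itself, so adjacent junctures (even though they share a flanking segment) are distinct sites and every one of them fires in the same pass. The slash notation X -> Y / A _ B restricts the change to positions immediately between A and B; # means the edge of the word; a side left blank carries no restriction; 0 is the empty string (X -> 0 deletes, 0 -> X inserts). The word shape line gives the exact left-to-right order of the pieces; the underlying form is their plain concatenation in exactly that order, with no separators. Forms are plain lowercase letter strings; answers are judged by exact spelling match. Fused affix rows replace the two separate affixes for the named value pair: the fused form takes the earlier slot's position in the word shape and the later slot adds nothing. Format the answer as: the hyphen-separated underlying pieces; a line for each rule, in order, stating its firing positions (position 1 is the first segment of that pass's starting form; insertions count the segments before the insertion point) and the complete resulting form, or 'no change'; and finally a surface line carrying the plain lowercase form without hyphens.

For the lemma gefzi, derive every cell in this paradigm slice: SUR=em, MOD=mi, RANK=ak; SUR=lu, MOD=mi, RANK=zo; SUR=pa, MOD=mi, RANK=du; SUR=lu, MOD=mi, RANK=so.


cell SUR=em, MOD=mi, RANK=ak:
underlying: u-gefzi-p-k
1. f -> v, k -> g, p -> b, s -> z, t -> d / V _ V: no change
2. f -> v, k -> g, p -> b, s -> z, t -> d / _ Z: fires at position(s) 4: ugevzipk
3. 0 -> e / C _ C: inserts after position(s) 4, 7: ugevezipek
surface: ugevezipek

cell SUR=lu, MOD=mi, RANK=zo:
underlying: u-gefzi-su-m
1. f -> v, k -> g, p -> b, s -> z, t -> d / V _ V: fires at position(s) 7: ugefzizum
2. f -> v, k -> g, p -> b, s -> z, t -> d / _ Z: fires at position(s) 4: ugevzizum
3. 0 -> e / C _ C: inserts after position(s) 4: ugevezizum
surface: ugevezizum

cell SUR=pa, MOD=mi, RANK=du:
underlying: u-gefzi-el-eb
1. f -> v, k -> g, p -> b, s -> z, t -> d / V _ V: no change
2. f -> v, k -> g, p -> b, s -> z, t -> d / _ Z: fires at position(s) 4: ugevzieleb
3. 0 -> e / C _ C: inserts after position(s) 4: ugevezieleb
surface: ugevezieleb

cell SUR=lu, MOD=mi, RANK=so:
underlying: u-gefzi-r-m
1. f -> v, k -> g, p -> b, s -> z, t -> d / V _ V: no change
2. f -> v, k -> g, p -> b, s -> z, t -> d / _ Z: fires at position(s) 4: ugevzirm
3. 0 -> e / C _ C: inserts after position(s) 4, 7: ugevezirem
surface: ugevezirem


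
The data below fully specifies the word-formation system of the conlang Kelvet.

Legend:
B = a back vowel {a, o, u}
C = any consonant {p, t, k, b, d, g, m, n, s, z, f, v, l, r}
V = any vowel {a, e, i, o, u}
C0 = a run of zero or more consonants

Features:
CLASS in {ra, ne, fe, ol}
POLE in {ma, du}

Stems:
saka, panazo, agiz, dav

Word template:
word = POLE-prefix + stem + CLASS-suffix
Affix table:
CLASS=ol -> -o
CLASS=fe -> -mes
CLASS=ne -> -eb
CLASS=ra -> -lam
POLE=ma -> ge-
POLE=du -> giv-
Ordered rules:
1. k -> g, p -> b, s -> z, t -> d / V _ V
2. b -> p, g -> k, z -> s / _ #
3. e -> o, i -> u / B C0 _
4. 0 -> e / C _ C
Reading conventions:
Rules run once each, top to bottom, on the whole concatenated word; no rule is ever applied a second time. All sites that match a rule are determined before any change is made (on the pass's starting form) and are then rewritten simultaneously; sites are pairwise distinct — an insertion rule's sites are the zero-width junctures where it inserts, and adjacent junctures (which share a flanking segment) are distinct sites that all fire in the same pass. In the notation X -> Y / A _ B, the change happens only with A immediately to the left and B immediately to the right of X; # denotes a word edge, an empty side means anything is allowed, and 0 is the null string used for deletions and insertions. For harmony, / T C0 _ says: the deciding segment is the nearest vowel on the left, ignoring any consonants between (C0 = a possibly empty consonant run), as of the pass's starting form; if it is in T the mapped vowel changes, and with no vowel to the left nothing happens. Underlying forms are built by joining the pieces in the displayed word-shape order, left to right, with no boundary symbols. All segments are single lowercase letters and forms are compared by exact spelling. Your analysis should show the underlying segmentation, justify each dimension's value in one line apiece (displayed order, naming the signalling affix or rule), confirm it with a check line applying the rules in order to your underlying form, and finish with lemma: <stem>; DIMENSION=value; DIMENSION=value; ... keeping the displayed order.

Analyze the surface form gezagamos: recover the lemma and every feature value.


underlying: ge-saka-mes
CLASS=fe - signalled by the affix -mes
POLE=ma - signalled by the affix ge-
check: gesakames -> gezagames -> gezagames -> gezagamos -> gezagamos
lemma: saka; CLASS=fe; POLE=ma


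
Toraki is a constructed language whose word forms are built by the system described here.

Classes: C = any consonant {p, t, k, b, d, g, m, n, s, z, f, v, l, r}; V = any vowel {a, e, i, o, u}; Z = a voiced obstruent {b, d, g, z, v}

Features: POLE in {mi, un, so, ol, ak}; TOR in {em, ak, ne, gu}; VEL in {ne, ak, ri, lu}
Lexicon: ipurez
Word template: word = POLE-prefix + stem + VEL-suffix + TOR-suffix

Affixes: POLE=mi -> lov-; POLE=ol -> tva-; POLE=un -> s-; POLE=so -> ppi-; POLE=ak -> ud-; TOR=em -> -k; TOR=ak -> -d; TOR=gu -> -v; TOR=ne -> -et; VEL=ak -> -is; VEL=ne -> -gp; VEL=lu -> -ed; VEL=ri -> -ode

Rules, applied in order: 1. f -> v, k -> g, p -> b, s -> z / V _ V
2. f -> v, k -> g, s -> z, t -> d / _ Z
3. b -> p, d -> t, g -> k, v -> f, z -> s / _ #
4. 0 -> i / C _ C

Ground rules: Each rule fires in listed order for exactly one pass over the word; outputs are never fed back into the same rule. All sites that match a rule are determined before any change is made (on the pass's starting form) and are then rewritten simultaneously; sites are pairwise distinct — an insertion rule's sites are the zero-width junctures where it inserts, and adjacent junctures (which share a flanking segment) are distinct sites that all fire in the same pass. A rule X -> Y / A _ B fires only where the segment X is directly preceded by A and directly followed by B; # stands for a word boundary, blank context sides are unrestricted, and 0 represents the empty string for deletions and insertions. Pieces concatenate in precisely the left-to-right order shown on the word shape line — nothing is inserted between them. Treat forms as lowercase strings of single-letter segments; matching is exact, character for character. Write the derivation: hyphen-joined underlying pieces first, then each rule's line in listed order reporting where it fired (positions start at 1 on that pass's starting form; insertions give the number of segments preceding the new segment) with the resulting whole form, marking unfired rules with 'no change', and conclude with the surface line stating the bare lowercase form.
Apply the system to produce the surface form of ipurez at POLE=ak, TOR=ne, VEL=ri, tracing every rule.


underlying: ud-ipurez-ode-et
1. f -> v, k -> g, p -> b, s -> z / V _ V: fires at position(s) 4: udiburezodeet
2. f -> v, k -> g, s -> z, t -> d / _ Z: no change
3. b -> p, d -> t, g -> k, v -> f, z -> s / _ #: no change
4. 0 -> i / C _ C: no change
surface: udiburezodeet


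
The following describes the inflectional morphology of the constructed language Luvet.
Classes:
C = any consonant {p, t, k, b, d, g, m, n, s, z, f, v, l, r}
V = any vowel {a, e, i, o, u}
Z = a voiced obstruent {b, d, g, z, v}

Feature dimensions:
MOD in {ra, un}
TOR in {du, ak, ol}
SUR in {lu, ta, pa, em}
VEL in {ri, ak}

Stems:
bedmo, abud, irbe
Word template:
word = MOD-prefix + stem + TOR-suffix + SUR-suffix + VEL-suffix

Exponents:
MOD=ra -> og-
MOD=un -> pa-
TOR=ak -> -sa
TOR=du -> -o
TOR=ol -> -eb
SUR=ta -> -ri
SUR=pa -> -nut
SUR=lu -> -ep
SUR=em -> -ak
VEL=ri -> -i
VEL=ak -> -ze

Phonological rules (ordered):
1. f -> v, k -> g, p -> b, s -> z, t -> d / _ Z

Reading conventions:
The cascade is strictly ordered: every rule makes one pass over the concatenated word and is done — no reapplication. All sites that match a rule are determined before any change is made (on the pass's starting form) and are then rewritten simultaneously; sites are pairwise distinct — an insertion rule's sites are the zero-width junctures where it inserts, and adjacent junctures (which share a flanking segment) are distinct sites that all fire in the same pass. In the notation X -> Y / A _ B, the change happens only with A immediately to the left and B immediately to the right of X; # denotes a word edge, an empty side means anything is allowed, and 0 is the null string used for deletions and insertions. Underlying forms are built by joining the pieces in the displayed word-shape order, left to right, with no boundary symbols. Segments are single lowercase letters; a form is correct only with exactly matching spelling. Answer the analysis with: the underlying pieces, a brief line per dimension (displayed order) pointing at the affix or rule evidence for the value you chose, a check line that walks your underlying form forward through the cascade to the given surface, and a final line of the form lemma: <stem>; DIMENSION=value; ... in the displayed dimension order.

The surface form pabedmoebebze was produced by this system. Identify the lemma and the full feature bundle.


underlying: pa-bedmo-eb-ep-ze
MOD=un - signalled by the affix pa-
TOR=ol - signalled by the affix -eb
SUR=lu - signalled by the affix -ep
VEL=ak - signalled by the affix -ze
check: pabedmoebepze -> pabedmoebebze
lemma: bedmo; MOD=un; TOR=ol; SUR=lu; VEL=ak


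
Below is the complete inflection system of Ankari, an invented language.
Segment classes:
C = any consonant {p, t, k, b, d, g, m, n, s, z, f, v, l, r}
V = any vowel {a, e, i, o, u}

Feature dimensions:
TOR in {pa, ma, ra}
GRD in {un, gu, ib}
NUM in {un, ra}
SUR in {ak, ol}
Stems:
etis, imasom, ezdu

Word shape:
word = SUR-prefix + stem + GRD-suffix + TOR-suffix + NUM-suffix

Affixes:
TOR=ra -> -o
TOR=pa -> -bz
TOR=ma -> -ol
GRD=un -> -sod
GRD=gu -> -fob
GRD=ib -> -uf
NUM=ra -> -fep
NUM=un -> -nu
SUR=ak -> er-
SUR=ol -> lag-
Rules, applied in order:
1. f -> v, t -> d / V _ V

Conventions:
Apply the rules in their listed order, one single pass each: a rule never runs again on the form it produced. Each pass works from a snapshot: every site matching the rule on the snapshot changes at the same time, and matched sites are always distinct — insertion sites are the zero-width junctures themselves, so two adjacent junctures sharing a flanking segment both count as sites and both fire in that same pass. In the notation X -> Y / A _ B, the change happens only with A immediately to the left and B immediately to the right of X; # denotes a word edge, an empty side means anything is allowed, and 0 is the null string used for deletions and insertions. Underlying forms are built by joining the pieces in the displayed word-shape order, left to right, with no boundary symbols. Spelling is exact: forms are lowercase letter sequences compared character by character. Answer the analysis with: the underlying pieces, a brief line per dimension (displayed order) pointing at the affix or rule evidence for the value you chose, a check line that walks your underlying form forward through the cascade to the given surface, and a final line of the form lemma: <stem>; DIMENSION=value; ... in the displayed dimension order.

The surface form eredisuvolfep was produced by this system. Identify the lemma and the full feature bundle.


underlying: er-etis-uf-ol-fep
TOR=ma - signalled by the affix -ol
GRD=ib - signalled by the affix -uf
NUM=ra - signalled by the affix -fep
SUR=ak - signalled by the affix er-
check: eretisufolfep -> eredisuvolfep
lemma: etis; TOR=ma; GRD=ib; NUM=ra; SUR=ak


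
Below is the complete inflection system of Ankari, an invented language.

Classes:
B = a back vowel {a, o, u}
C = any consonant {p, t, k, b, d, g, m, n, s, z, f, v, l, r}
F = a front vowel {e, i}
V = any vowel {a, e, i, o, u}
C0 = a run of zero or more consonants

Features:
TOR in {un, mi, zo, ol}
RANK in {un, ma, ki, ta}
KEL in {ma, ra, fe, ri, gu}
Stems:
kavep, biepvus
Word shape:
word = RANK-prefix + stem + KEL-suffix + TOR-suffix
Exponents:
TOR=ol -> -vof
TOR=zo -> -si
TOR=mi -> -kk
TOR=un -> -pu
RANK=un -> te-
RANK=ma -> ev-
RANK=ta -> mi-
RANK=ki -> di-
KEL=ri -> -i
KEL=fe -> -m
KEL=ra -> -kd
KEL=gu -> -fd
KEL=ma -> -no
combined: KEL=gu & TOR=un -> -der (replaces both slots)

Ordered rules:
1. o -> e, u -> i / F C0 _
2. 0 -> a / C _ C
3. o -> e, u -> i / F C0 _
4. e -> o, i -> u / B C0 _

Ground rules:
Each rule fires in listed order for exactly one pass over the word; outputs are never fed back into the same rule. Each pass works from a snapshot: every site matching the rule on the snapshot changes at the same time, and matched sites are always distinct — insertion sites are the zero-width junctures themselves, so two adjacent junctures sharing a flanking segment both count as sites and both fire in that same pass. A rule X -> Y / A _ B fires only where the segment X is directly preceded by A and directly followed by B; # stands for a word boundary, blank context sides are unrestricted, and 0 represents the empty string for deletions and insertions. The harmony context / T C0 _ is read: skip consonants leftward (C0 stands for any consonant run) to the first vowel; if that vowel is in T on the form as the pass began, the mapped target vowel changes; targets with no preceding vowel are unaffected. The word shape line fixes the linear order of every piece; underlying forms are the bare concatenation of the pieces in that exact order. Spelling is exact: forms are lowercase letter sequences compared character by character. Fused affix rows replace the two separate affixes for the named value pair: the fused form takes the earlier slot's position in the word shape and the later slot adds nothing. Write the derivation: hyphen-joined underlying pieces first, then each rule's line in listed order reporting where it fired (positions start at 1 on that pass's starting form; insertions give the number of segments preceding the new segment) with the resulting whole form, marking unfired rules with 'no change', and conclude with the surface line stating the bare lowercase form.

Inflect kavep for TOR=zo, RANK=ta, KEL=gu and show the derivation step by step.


underlying: mi-kavep-fd-si
1. o -> e, u -> i / F C0 _: no change
2. 0 -> a / C _ C: inserts after position(s) 7, 8, 9: mikavepafadasi
3. o -> e, u -> i / F C0 _: no change
4. e -> o, i -> u / B C0 _: fires at position(s) 6, 14: mikavopafadasu
surface: mikavopafadasu


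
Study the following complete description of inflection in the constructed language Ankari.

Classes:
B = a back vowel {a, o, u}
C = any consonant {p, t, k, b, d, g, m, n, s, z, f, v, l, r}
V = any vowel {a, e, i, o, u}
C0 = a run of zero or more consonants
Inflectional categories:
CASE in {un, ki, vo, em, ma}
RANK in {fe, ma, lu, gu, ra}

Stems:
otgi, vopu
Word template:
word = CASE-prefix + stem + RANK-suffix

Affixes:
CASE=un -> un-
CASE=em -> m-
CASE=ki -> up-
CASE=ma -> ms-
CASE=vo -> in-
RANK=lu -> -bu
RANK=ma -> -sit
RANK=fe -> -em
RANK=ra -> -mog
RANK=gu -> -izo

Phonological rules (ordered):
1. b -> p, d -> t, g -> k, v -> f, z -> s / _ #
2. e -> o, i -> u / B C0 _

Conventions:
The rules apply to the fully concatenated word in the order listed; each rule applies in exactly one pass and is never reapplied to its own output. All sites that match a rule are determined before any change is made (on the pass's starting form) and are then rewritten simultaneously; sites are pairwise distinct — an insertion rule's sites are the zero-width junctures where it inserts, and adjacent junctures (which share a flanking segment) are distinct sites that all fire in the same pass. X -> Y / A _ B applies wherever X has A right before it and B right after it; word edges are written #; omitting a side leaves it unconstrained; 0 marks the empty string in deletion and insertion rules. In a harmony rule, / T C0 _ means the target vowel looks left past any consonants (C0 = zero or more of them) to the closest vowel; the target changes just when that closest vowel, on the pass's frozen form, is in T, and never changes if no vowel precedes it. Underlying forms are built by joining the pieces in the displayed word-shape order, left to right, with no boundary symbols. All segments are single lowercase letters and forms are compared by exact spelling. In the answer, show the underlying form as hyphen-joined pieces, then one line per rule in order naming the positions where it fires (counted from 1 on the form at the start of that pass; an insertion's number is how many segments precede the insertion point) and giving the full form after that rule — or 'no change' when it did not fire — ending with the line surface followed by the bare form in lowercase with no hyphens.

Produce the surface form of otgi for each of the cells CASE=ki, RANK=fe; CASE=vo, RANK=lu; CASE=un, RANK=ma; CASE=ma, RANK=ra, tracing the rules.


cell CASE=ki, RANK=fe:
underlying: up-otgi-em
1. b -> p, d -> t, g -> k, v -> f, z -> s / _ #: no change
2. e -> o, i -> u / B C0 _: fires at position(s) 6: upotguem
surface: upotguem

cell CASE=vo, RANK=lu:
underlying: in-otgi-bu
1. b -> p, d -> t, g -> k, v -> f, z -> s / _ #: no change
2. e -> o, i -> u / B C0 _: fires at position(s) 6: inotgubu
surface: inotgubu

cell CASE=un, RANK=ma:
underlying: un-otgi-sit
1. b -> p, d -> t, g -> k, v -> f, z -> s / _ #: no change
2. e -> o, i -> u / B C0 _: fires at position(s) 6: unotgusit
surface: unotgusit

cell CASE=ma, RANK=ra:
underlying: ms-otgi-mog
1. b -> p, d -> t, g -> k, v -> f, z -> s / _ #: fires at position(s) 9: msotgimok
2. e -> o, i -> u / B C0 _: fires at position(s) 6: msotgumok
surface: msotgumok
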